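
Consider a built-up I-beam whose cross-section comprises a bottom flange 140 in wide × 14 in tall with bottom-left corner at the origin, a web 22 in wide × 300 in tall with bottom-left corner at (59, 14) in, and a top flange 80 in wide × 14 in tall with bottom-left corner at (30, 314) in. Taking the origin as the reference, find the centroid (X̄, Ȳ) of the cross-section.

X̄ = 70.00 in, Ȳ = 150.38 in

Part | A | x̄ᵢ | ȳᵢ | A·x̄ᵢ | A·ȳᵢ
bottom flange | 1960.00 | 70.00 | 7.00 | 137200.00 | 13720.00
web | 6600.00 | 70.00 | 164.00 | 462000.00 | 1082400.00
top flange | 1120.00 | 70.00 | 321.00 | 78400.00 | 359520.00
Σ | 9680.00 |  |  | 677600.00 | 1455640.00
X̄ = 677600.00 / 9680.00 = 70.00 in
Ȳ = 1455640.00 / 9680.00 = 150.38 in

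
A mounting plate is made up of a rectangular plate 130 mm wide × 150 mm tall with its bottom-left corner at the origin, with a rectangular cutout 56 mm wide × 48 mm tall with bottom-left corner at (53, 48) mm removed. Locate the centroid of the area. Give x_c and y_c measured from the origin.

plate: A = 130 × 150 = 19500.00, centroid at (65.00, 75.00).
hole: A = −(56 × 48) = -2688.00, centroid at (81.00, 72.00).
ΣA = 16812.00 mm², ΣAx_c = 1049772.00 mm³, ΣAy_c = 1268964.00 mm³.
x_c = 1049772.00/16812.00 = 62.44 mm; y_c = 1268964.00/16812.00 = 75.48 mm.

x_c = 62.44 mm, y_c = 75.48 mm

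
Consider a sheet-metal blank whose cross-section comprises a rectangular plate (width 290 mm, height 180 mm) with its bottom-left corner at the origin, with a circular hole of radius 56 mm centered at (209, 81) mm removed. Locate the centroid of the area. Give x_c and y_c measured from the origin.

plate: A = 290 × 180 = 52200.00, centroid at (145.00, 90.00).
hole: A = −π·56² = -9852.03, centroid at (209.00, 81.00).
ΣA = 42347.97 mm², ΣAx_c = 5509924.78 mm³, ΣAy_c = 3899985.20 mm³.
x_c = 5509924.78/42347.97 = 130.11 mm; y_c = 3899985.20/42347.97 = 92.09 mm.

x_c = 130.11 mm, y_c = 92.09 mm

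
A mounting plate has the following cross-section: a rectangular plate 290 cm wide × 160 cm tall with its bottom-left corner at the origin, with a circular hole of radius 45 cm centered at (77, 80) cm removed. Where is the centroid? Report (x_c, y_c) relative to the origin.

Part | A | x̄ᵢ | ȳᵢ | A·x̄ᵢ | A·ȳᵢ
plate | 46400.00 | 145.00 | 80.00 | 6728000.00 | 3712000.00
hole | -6361.73 | 77.00 | 80.00 | -489852.83 | -508938.01
Σ | 40038.27 |  |  | 6238147.17 | 3203061.99
x_c = 6238147.17 / 40038.27 = 155.80 cm
y_c = 3203061.99 / 40038.27 = 80.00 cm

x_c = 155.80 cm, y_c = 80.00 cm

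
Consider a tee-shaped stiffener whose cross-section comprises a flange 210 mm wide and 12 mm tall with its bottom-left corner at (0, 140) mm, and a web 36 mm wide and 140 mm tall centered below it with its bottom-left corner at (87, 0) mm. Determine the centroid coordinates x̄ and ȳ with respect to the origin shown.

x̄ = 105.00 mm, ȳ = 95.33 mm

web: A = 36 × 140 = 5040.00, centroid at (105.00, 70.00).
flange: A = 210 × 12 = 2520.00, centroid at (105.00, 146.00).
ΣA = 7560.00 mm², ΣAx̄ = 793800.00 mm³, ΣAȳ = 720720.00 mm³.
x̄ = 793800.00/7560.00 = 105.00 mm; ȳ = 720720.00/7560.00 = 95.33 mm.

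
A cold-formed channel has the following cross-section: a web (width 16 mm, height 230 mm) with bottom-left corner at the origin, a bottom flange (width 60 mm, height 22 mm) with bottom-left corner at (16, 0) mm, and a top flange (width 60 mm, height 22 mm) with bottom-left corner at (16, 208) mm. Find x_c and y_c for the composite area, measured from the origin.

Part | A | x̄ᵢ | ȳᵢ | A·x̄ᵢ | A·ȳᵢ
web | 3680.00 | 8.00 | 115.00 | 29440.00 | 423200.00
bottom flange | 1320.00 | 46.00 | 11.00 | 60720.00 | 14520.00
top flange | 1320.00 | 46.00 | 219.00 | 60720.00 | 289080.00
Σ | 6320.00 |  |  | 150880.00 | 726800.00
x_c = 150880.00 / 6320.00 = 23.87 mm
y_c = 726800.00 / 6320.00 = 115.00 mm

x_c = 23.87 mm, y_c = 115.00 mm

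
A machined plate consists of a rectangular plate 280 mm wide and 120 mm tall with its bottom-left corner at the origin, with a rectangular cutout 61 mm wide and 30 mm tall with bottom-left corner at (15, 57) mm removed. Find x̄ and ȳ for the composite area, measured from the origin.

x̄ = 145.44 mm, ȳ = 59.31 mm

plate: A = 280 × 120 = 33600.00, centroid at (140.00, 60.00).
hole: A = −(61 × 30) = -1830.00, centroid at (45.50, 72.00).
ΣA = 31770.00 mm², ΣAx̄ = 4620735.00 mm³, ΣAȳ = 1884240.00 mm³.
x̄ = 4620735.00/31770.00 = 145.44 mm; ȳ = 1884240.00/31770.00 = 59.31 mm.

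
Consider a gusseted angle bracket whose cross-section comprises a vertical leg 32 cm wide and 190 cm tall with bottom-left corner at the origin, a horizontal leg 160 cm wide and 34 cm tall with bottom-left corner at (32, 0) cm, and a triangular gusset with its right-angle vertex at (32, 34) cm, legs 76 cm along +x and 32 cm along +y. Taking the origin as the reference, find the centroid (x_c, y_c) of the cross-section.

x_c = 60.95 cm, y_c = 56.88 cm

vertical leg: A = 32 × 190 = 6080.00, centroid at (16.00, 95.00).
horizontal leg: A = 160 × 34 = 5440.00, centroid at (112.00, 17.00).
gusset: A = ½·76·32 = 1216.00, centroid at (57.33, 44.67).
ΣA = 12736.00 cm², ΣAx_c = 776277.33 cm³, ΣAy_c = 724394.67 cm³.
x_c = 776277.33/12736.00 = 60.95 cm; y_c = 724394.67/12736.00 = 56.88 cm.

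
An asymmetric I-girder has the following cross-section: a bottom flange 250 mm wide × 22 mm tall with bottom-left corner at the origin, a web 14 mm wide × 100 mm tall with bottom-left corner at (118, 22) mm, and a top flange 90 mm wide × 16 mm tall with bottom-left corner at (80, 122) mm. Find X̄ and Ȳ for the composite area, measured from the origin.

bottom flange: A = 250 × 22 = 5500.00, centroid at (125.00, 11.00).
web: A = 14 × 100 = 1400.00, centroid at (125.00, 72.00).
top flange: A = 90 × 16 = 1440.00, centroid at (125.00, 130.00).
ΣA = 8340.00 mm², ΣAX̄ = 1042500.00 mm³, ΣAȲ = 348500.00 mm³.
X̄ = 1042500.00/8340.00 = 125.00 mm; Ȳ = 348500.00/8340.00 = 41.79 mm.

X̄ = 125.00 mm, Ȳ = 41.79 mm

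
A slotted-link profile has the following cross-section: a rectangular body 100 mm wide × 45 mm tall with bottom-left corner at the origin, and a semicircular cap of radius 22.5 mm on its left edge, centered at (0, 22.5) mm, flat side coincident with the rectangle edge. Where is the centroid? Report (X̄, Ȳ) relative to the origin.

rectangular body: A = 100 × 45 = 4500.00, centroid at (50.00, 22.50).
semicircular end: A = ½π·22.5² = 795.22, centroid at (-9.55, 22.50).
ΣA = 5295.22 mm², ΣAX̄ = 217406.25 mm³, ΣAȲ = 119142.35 mm³.
X̄ = 217406.25/5295.22 = 41.06 mm; Ȳ = 119142.35/5295.22 = 22.50 mm.

X̄ = 41.06 mm, Ȳ = 22.50 mm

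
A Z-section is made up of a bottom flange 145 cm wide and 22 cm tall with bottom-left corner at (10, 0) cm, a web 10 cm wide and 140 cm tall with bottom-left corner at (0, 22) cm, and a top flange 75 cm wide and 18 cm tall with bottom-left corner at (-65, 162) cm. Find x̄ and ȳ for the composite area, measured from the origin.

x̄ = 39.23 cm, ȳ = 66.45 cm

bottom flange: A = 145 × 22 = 3190.00, centroid at (82.50, 11.00).
web: A = 10 × 140 = 1400.00, centroid at (5.00, 92.00).
top flange: A = 75 × 18 = 1350.00, centroid at (-27.50, 171.00).
ΣA = 5940.00 cm²
ΣAx̄ = (3190.00)(82.50) + (1400.00)(5.00) + (1350.00)(-27.50) = 233050.00 cm³
ΣAȳ = (3190.00)(11.00) + (1400.00)(92.00) + (1350.00)(171.00) = 394740.00 cm³
x̄ = 233050.00 / 5940.00 = 39.23 cm
ȳ = 394740.00 / 5940.00 = 66.45 cm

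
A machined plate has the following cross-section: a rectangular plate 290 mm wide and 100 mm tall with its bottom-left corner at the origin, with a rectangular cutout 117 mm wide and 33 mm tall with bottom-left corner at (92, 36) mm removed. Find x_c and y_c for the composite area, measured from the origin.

x_c = 144.16 mm, y_c = 49.62 mm

plate: A = 290 × 100 = 29000.00, centroid at (145.00, 50.00).
hole: A = −(117 × 33) = -3861.00, centroid at (150.50, 52.50).
ΣA = 25139.00 mm², ΣAx_c = 3623919.50 mm³, ΣAy_c = 1247297.50 mm³.
x_c = 3623919.50/25139.00 = 144.16 mm; y_c = 1247297.50/25139.00 = 49.62 mm.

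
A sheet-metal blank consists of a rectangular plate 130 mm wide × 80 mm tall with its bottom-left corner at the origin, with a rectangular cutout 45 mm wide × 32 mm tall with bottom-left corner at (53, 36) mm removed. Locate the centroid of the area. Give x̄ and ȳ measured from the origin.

x̄ = 63.31 mm, ȳ = 38.07 mm

Part | A | x̄ᵢ | ȳᵢ | A·x̄ᵢ | A·ȳᵢ
plate | 10400.00 | 65.00 | 40.00 | 676000.00 | 416000.00
hole | -1440.00 | 75.50 | 52.00 | -108720.00 | -74880.00
Σ | 8960.00 |  |  | 567280.00 | 341120.00
x̄ = 567280.00 / 8960.00 = 63.31 mm
ȳ = 341120.00 / 8960.00 = 38.07 mm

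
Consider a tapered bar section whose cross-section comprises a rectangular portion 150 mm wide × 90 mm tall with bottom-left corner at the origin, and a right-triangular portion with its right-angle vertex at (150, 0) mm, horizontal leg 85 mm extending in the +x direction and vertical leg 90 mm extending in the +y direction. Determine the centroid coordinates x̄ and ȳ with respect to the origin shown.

rectangular portion: A = 150 × 90 = 13500.00, centroid at (75.00, 45.00).
triangular portion: A = ½·85·90 = 3825.00, centroid at (178.33, 30.00).
ΣA = 17325.00 mm²
ΣAx̄ = (13500.00)(75.00) + (3825.00)(178.33) = 1694625.00 mm³
ΣAȳ = (13500.00)(45.00) + (3825.00)(30.00) = 722250.00 mm³
x̄ = 1694625.00 / 17325.00 = 97.81 mm
ȳ = 722250.00 / 17325.00 = 41.69 mm

x̄ = 97.81 mm, ȳ = 41.69 mm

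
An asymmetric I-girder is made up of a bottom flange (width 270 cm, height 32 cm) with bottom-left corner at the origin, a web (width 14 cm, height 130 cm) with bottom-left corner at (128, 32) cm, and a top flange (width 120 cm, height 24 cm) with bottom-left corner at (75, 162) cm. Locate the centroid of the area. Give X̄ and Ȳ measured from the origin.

X̄ = 135.00 cm, Ȳ = 61.16 cm

bottom flange: A = 270 × 32 = 8640.00, centroid at (135.00, 16.00).
web: A = 14 × 130 = 1820.00, centroid at (135.00, 97.00).
top flange: A = 120 × 24 = 2880.00, centroid at (135.00, 174.00).
ΣA = 13340.00 cm², ΣAX̄ = 1800900.00 cm³, ΣAȲ = 815900.00 cm³.
X̄ = 1800900.00/13340.00 = 135.00 cm; Ȳ = 815900.00/13340.00 = 61.16 cm.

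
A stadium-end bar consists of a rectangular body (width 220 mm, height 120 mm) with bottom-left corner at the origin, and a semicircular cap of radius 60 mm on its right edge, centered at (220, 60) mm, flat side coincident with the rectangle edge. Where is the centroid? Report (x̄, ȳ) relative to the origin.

rectangular body: A = 220 × 120 = 26400.00, centroid at (110.00, 60.00).
semicircular end: A = ½π·60² = 5654.87, centroid at (245.46, 60.00).
ΣA = 32054.87 mm²
ΣAx̄ = (26400.00)(110.00) + (5654.87)(245.46) = 4292070.69 mm³
ΣAȳ = (26400.00)(60.00) + (5654.87)(60.00) = 1923292.01 mm³
x̄ = 4292070.69 / 32054.87 = 133.90 mm
ȳ = 1923292.01 / 32054.87 = 60.00 mm

x̄ = 133.90 mm, ȳ = 60.00 mm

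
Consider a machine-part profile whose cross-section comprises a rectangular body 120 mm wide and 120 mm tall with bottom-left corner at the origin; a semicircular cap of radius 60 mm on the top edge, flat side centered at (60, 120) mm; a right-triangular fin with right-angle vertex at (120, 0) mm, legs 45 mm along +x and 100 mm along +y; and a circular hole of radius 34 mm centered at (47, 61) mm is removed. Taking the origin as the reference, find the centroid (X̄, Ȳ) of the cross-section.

X̄ = 71.57 mm, Ȳ = 82.47 mm

rectangular body: A = 120 × 120 = 14400.00, centroid at (60.00, 60.00).
semicircular top: A = ½π·60² = 5654.87, centroid at (60.00, 145.46).
triangular fin: A = ½·45·100 = 2250.00, centroid at (135.00, 33.33).
hole: A = −π·34² = -3631.68, centroid at (47.00, 61.00).
ΣA = 18673.19 mm²
ΣAX̄ = (14400.00)(60.00) + (5654.87)(60.00) + (2250.00)(135.00) + (-3631.68)(47.00) = 1336352.99 mm³
ΣAȲ = (14400.00)(60.00) + (5654.87)(145.46) + (2250.00)(33.33) + (-3631.68)(61.00) = 1540051.47 mm³
X̄ = 1336352.99 / 18673.19 = 71.57 mm
Ȳ = 1540051.47 / 18673.19 = 82.47 mm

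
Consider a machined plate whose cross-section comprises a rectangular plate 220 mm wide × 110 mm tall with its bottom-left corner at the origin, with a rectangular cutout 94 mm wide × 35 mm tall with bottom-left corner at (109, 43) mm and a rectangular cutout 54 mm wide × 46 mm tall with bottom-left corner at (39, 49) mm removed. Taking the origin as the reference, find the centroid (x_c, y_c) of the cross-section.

plate: A = 220 × 110 = 24200.00, centroid at (110.00, 55.00).
hole 1: A = −(94 × 35) = -3290.00, centroid at (156.00, 60.50).
hole 2: A = −(54 × 46) = -2484.00, centroid at (66.00, 72.00).
ΣA = 18426.00 mm², ΣAx_c = 1984816.00 mm³, ΣAy_c = 953107.00 mm³.
x_c = 1984816.00/18426.00 = 107.72 mm; y_c = 953107.00/18426.00 = 51.73 mm.

x_c = 107.72 mm, y_c = 51.73 mm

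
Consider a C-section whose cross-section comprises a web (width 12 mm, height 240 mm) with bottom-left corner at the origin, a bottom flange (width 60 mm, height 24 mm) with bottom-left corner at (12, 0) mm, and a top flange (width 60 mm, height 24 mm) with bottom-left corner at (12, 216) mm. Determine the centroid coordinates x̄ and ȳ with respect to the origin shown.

web: A = 12 × 240 = 2880.00, centroid at (6.00, 120.00).
bottom flange: A = 60 × 24 = 1440.00, centroid at (42.00, 12.00).
top flange: A = 60 × 24 = 1440.00, centroid at (42.00, 228.00).
ΣA = 5760.00 mm²
ΣAx̄ = (2880.00)(6.00) + (1440.00)(42.00) + (1440.00)(42.00) = 138240.00 mm³
ΣAȳ = (2880.00)(120.00) + (1440.00)(12.00) + (1440.00)(228.00) = 691200.00 mm³
x̄ = 138240.00 / 5760.00 = 24.00 mm
ȳ = 691200.00 / 5760.00 = 120.00 mm

x̄ = 24.00 mm, ȳ = 120.00 mm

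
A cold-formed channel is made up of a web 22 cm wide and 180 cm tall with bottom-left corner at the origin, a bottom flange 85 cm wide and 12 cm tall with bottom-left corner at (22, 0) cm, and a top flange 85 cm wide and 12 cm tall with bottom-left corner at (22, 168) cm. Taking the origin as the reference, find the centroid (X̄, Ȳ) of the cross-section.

X̄ = 29.19 cm, Ȳ = 90.00 cm

web: A = 22 × 180 = 3960.00, centroid at (11.00, 90.00).
bottom flange: A = 85 × 12 = 1020.00, centroid at (64.50, 6.00).
top flange: A = 85 × 12 = 1020.00, centroid at (64.50, 174.00).
ΣA = 6000.00 cm², ΣAX̄ = 175140.00 cm³, ΣAȲ = 540000.00 cm³.
X̄ = 175140.00/6000.00 = 29.19 cm; Ȳ = 540000.00/6000.00 = 90.00 cm.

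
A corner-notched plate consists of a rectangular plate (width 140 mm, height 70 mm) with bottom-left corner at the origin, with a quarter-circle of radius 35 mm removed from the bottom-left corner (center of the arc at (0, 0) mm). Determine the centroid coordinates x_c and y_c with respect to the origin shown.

plate: A = 140 × 70 = 9800.00, centroid at (70.00, 35.00).
removed quarter-circle: A = −¼π·35² = -962.11, centroid at (14.85, 14.85).
ΣA = 8837.89 mm², ΣAx_c = 671708.33 mm³, ΣAy_c = 328708.33 mm³.
x_c = 671708.33/8837.89 = 76.00 mm; y_c = 328708.33/8837.89 = 37.19 mm.

x_c = 76.00 mm, y_c = 37.19 mm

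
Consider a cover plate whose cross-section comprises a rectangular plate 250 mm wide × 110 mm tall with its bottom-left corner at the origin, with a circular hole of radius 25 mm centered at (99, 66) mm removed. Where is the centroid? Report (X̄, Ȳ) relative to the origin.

X̄ = 127.00 mm, Ȳ = 54.15 mm

plate: A = 250 × 110 = 27500.00, centroid at (125.00, 55.00).
hole: A = −π·25² = -1963.50, centroid at (99.00, 66.00).
ΣA = 25536.50 mm²
ΣAX̄ = (27500.00)(125.00) + (-1963.50)(99.00) = 3243113.95 mm³
ΣAȲ = (27500.00)(55.00) + (-1963.50)(66.00) = 1382909.30 mm³
X̄ = 3243113.95 / 25536.50 = 127.00 mm
Ȳ = 1382909.30 / 25536.50 = 54.15 mm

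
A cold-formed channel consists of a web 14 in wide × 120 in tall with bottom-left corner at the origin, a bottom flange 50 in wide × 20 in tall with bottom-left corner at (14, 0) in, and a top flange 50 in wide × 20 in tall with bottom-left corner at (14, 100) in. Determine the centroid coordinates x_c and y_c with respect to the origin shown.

x_c = 24.39 in, y_c = 60.00 in

Part | A | x̄ᵢ | ȳᵢ | A·x̄ᵢ | A·ȳᵢ
web | 1680.00 | 7.00 | 60.00 | 11760.00 | 100800.00
bottom flange | 1000.00 | 39.00 | 10.00 | 39000.00 | 10000.00
top flange | 1000.00 | 39.00 | 110.00 | 39000.00 | 110000.00
Σ | 3680.00 |  |  | 89760.00 | 220800.00
x_c = 89760.00 / 3680.00 = 24.39 in
y_c = 220800.00 / 3680.00 = 60.00 in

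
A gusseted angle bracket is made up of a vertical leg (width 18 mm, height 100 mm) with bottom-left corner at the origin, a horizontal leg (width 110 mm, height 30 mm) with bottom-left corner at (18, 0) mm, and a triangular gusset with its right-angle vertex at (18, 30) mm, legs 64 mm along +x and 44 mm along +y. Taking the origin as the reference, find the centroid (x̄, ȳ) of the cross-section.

x̄ = 48.01 mm, ȳ = 31.10 mm

vertical leg: A = 18 × 100 = 1800.00, centroid at (9.00, 50.00).
horizontal leg: A = 110 × 30 = 3300.00, centroid at (73.00, 15.00).
gusset: A = ½·64·44 = 1408.00, centroid at (39.33, 44.67).
ΣA = 6508.00 mm²
ΣAx̄ = (1800.00)(9.00) + (3300.00)(73.00) + (1408.00)(39.33) = 312481.33 mm³
ΣAȳ = (1800.00)(50.00) + (3300.00)(15.00) + (1408.00)(44.67) = 202390.67 mm³
x̄ = 312481.33 / 6508.00 = 48.01 mm
ȳ = 202390.67 / 6508.00 = 31.10 mm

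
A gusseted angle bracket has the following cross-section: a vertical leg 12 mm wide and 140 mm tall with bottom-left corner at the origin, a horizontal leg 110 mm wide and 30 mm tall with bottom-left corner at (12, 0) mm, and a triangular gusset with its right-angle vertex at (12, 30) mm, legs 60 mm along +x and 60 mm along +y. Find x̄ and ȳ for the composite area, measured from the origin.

x̄ = 42.59 mm, ȳ = 37.92 mm

vertical leg: A = 12 × 140 = 1680.00, centroid at (6.00, 70.00).
horizontal leg: A = 110 × 30 = 3300.00, centroid at (67.00, 15.00).
gusset: A = ½·60·60 = 1800.00, centroid at (32.00, 50.00).
ΣA = 6780.00 mm²
ΣAx̄ = (1680.00)(6.00) + (3300.00)(67.00) + (1800.00)(32.00) = 288780.00 mm³
ΣAȳ = (1680.00)(70.00) + (3300.00)(15.00) + (1800.00)(50.00) = 257100.00 mm³
x̄ = 288780.00 / 6780.00 = 42.59 mm
ȳ = 257100.00 / 6780.00 = 37.92 mm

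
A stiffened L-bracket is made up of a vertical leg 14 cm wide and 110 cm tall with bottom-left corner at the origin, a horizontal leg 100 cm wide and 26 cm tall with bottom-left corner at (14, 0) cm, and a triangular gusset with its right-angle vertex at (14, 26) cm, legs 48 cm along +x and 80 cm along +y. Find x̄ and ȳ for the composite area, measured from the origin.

x̄ = 38.74 cm, ȳ = 36.24 cm

vertical leg: A = 14 × 110 = 1540.00, centroid at (7.00, 55.00).
horizontal leg: A = 100 × 26 = 2600.00, centroid at (64.00, 13.00).
gusset: A = ½·48·80 = 1920.00, centroid at (30.00, 52.67).
ΣA = 6060.00 cm², ΣAx̄ = 234780.00 cm³, ΣAȳ = 219620.00 cm³.
x̄ = 234780.00/6060.00 = 38.74 cm; ȳ = 219620.00/6060.00 = 36.24 cm.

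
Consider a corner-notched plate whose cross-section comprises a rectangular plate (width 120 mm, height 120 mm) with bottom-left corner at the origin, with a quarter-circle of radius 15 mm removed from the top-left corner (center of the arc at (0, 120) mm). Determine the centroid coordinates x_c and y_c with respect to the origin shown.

x_c = 60.67 mm, y_c = 59.33 mm

Part | A | x̄ᵢ | ȳᵢ | A·x̄ᵢ | A·ȳᵢ
plate | 14400.00 | 60.00 | 60.00 | 864000.00 | 864000.00
removed quarter-circle | -176.71 | 6.37 | 113.63 | -1125.00 | -20080.75
Σ | 14223.29 |  |  | 862875.00 | 843919.25
x_c = 862875.00 / 14223.29 = 60.67 mm
y_c = 843919.25 / 14223.29 = 59.33 mm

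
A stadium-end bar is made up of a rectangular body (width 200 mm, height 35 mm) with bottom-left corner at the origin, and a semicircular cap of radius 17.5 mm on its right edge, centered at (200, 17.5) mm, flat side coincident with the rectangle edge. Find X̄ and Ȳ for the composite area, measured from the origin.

rectangular body: A = 200 × 35 = 7000.00, centroid at (100.00, 17.50).
semicircular end: A = ½π·17.5² = 481.06, centroid at (207.43, 17.50).
ΣA = 7481.06 mm², ΣAX̄ = 799784.19 mm³, ΣAȲ = 130918.49 mm³.
X̄ = 799784.19/7481.06 = 106.91 mm; Ȳ = 130918.49/7481.06 = 17.50 mm.

X̄ = 106.91 mm, Ȳ = 17.50 mm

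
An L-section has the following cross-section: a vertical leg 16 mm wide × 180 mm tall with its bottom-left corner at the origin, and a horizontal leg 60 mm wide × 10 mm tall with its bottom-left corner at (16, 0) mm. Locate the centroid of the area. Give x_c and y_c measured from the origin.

vertical leg: A = 16 × 180 = 2880.00, centroid at (8.00, 90.00).
horizontal leg: A = 60 × 10 = 600.00, centroid at (46.00, 5.00).
ΣA = 3480.00 mm²
ΣAx_c = (2880.00)(8.00) + (600.00)(46.00) = 50640.00 mm³
ΣAy_c = (2880.00)(90.00) + (600.00)(5.00) = 262200.00 mm³
x_c = 50640.00 / 3480.00 = 14.55 mm
y_c = 262200.00 / 3480.00 = 75.34 mm

x_c = 14.55 mm, y_c = 75.34 mm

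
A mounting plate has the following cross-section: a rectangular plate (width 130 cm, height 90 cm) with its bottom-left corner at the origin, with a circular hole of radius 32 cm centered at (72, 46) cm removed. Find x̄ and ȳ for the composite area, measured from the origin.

plate: A = 130 × 90 = 11700.00, centroid at (65.00, 45.00).
hole: A = −π·32² = -3216.99, centroid at (72.00, 46.00).
ΣA = 8483.01 cm²
ΣAx̄ = (11700.00)(65.00) + (-3216.99)(72.00) = 528876.66 cm³
ΣAȳ = (11700.00)(45.00) + (-3216.99)(46.00) = 378518.42 cm³
x̄ = 528876.66 / 8483.01 = 62.35 cm
ȳ = 378518.42 / 8483.01 = 44.62 cm

x̄ = 62.35 cm, ȳ = 44.62 cm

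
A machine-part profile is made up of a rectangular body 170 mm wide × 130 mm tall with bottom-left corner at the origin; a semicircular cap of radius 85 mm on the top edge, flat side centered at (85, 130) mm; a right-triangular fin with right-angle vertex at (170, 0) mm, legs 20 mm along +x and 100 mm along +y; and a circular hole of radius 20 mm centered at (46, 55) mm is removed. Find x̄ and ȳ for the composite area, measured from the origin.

rectangular body: A = 170 × 130 = 22100.00, centroid at (85.00, 65.00).
semicircular top: A = ½π·85² = 11349.00, centroid at (85.00, 166.08).
triangular fin: A = ½·20·100 = 1000.00, centroid at (176.67, 33.33).
hole: A = −π·20² = -1256.64, centroid at (46.00, 55.00).
ΣA = 33192.37 mm², ΣAx̄ = 2962026.66 mm³, ΣAȳ = 3285505.41 mm³.
x̄ = 2962026.66/33192.37 = 89.24 mm; ȳ = 3285505.41/33192.37 = 98.98 mm.

x̄ = 89.24 mm, ȳ = 98.98 mm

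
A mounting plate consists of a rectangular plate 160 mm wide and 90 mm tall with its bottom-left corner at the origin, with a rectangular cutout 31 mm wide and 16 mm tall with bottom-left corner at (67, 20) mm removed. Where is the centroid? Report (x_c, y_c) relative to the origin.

x_c = 79.91 mm, y_c = 45.61 mm

plate: A = 160 × 90 = 14400.00, centroid at (80.00, 45.00).
hole: A = −(31 × 16) = -496.00, centroid at (82.50, 28.00).
ΣA = 13904.00 mm², ΣAx_c = 1111080.00 mm³, ΣAy_c = 634112.00 mm³.
x_c = 1111080.00/13904.00 = 79.91 mm; y_c = 634112.00/13904.00 = 45.61 mm.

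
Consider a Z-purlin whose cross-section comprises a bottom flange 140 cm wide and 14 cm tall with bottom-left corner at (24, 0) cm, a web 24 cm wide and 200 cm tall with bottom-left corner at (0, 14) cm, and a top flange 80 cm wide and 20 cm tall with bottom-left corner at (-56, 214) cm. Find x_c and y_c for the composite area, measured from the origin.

x_c = 25.87 cm, y_c = 109.97 cm

bottom flange: A = 140 × 14 = 1960.00, centroid at (94.00, 7.00).
web: A = 24 × 200 = 4800.00, centroid at (12.00, 114.00).
top flange: A = 80 × 20 = 1600.00, centroid at (-16.00, 224.00).
ΣA = 8360.00 cm²
ΣAx_c = (1960.00)(94.00) + (4800.00)(12.00) + (1600.00)(-16.00) = 216240.00 cm³
ΣAy_c = (1960.00)(7.00) + (4800.00)(114.00) + (1600.00)(224.00) = 919320.00 cm³
x_c = 216240.00 / 8360.00 = 25.87 cm
y_c = 919320.00 / 8360.00 = 109.97 cm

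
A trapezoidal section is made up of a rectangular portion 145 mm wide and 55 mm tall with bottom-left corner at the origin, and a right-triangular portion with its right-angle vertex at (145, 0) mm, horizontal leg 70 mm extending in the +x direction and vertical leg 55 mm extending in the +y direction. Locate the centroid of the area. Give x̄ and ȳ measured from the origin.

rectangular portion: A = 145 × 55 = 7975.00, centroid at (72.50, 27.50).
triangular portion: A = ½·70·55 = 1925.00, centroid at (168.33, 18.33).
ΣA = 9900.00 mm², ΣAx̄ = 902229.17 mm³, ΣAȳ = 254604.17 mm³.
x̄ = 902229.17/9900.00 = 91.13 mm; ȳ = 254604.17/9900.00 = 25.72 mm.

x̄ = 91.13 mm, ȳ = 25.72 mm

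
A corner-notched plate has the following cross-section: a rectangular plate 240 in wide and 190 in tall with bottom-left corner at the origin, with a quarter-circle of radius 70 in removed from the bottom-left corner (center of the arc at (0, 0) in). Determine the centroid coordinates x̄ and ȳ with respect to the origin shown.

x̄ = 128.32 in, ȳ = 101.02 in

plate: A = 240 × 190 = 45600.00, centroid at (120.00, 95.00).
removed quarter-circle: A = −¼π·70² = -3848.45, centroid at (29.71, 29.71).
ΣA = 41751.55 in², ΣAx̄ = 5357666.67 in³, ΣAȳ = 4217666.67 in³.
x̄ = 5357666.67/41751.55 = 128.32 in; ȳ = 4217666.67/41751.55 = 101.02 in.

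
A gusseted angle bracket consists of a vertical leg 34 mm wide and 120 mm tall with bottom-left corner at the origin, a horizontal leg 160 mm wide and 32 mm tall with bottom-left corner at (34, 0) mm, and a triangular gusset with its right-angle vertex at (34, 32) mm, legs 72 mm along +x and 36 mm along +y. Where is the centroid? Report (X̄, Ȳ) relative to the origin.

X̄ = 69.38 mm, Ȳ = 36.56 mm

vertical leg: A = 34 × 120 = 4080.00, centroid at (17.00, 60.00).
horizontal leg: A = 160 × 32 = 5120.00, centroid at (114.00, 16.00).
gusset: A = ½·72·36 = 1296.00, centroid at (58.00, 44.00).
ΣA = 10496.00 mm²
ΣAX̄ = (4080.00)(17.00) + (5120.00)(114.00) + (1296.00)(58.00) = 728208.00 mm³
ΣAȲ = (4080.00)(60.00) + (5120.00)(16.00) + (1296.00)(44.00) = 383744.00 mm³
X̄ = 728208.00 / 10496.00 = 69.38 mm
Ȳ = 383744.00 / 10496.00 = 36.56 mm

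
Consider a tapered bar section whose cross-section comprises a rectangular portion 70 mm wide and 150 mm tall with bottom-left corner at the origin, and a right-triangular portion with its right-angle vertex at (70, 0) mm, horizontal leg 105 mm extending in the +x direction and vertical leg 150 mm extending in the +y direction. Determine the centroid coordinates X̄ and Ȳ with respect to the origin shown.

rectangular portion: A = 70 × 150 = 10500.00, centroid at (35.00, 75.00).
triangular portion: A = ½·105·150 = 7875.00, centroid at (105.00, 50.00).
ΣA = 18375.00 mm²
ΣAX̄ = (10500.00)(35.00) + (7875.00)(105.00) = 1194375.00 mm³
ΣAȲ = (10500.00)(75.00) + (7875.00)(50.00) = 1181250.00 mm³
X̄ = 1194375.00 / 18375.00 = 65.00 mm
Ȳ = 1181250.00 / 18375.00 = 64.29 mm

X̄ = 65.00 mm, Ȳ = 64.29 mm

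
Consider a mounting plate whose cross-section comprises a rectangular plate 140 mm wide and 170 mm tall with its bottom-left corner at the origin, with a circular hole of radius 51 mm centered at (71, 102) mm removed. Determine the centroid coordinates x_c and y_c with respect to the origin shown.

x_c = 69.48 mm, y_c = 76.11 mm

plate: A = 140 × 170 = 23800.00, centroid at (70.00, 85.00).
hole: A = −π·51² = -8171.28, centroid at (71.00, 102.00).
ΣA = 15628.72 mm², ΣAx_c = 1085838.94 mm³, ΣAy_c = 1189529.19 mm³.
x_c = 1085838.94/15628.72 = 69.48 mm; y_c = 1189529.19/15628.72 = 76.11 mm.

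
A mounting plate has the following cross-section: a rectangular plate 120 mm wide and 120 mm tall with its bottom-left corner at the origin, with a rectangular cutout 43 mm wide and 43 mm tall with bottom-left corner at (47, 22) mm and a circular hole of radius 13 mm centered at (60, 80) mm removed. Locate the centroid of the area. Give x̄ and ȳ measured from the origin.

plate: A = 120 × 120 = 14400.00, centroid at (60.00, 60.00).
hole 1: A = −(43 × 43) = -1849.00, centroid at (68.50, 43.50).
hole 2: A = −π·13² = -530.93, centroid at (60.00, 80.00).
ΣA = 12020.07 mm²
ΣAx̄ = (14400.00)(60.00) + (-1849.00)(68.50) + (-530.93)(60.00) = 705487.75 mm³
ΣAȳ = (14400.00)(60.00) + (-1849.00)(43.50) + (-530.93)(80.00) = 741094.17 mm³
x̄ = 705487.75 / 12020.07 = 58.69 mm
ȳ = 741094.17 / 12020.07 = 61.65 mm

x̄ = 58.69 mm, ȳ = 61.65 mm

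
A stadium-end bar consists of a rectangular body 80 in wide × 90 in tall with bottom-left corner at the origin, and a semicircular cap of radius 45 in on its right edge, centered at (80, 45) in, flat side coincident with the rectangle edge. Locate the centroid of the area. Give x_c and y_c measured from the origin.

x_c = 58.11 in, y_c = 45.00 in

Part | A | x̄ᵢ | ȳᵢ | A·x̄ᵢ | A·ȳᵢ
rectangular body | 7200.00 | 40.00 | 45.00 | 288000.00 | 324000.00
semicircular end | 3180.86 | 99.10 | 45.00 | 315219.00 | 143138.82
Σ | 10380.86 |  |  | 603219.00 | 467138.82
x_c = 603219.00 / 10380.86 = 58.11 in
y_c = 467138.82 / 10380.86 = 45.00 in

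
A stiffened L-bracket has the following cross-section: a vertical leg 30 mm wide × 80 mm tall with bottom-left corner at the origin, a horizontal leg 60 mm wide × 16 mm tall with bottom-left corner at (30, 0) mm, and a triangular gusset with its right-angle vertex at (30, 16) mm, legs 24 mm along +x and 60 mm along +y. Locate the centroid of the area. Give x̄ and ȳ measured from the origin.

x̄ = 29.65 mm, ȳ = 31.76 mm

Part | A | x̄ᵢ | ȳᵢ | A·x̄ᵢ | A·ȳᵢ
vertical leg | 2400.00 | 15.00 | 40.00 | 36000.00 | 96000.00
horizontal leg | 960.00 | 60.00 | 8.00 | 57600.00 | 7680.00
gusset | 720.00 | 38.00 | 36.00 | 27360.00 | 25920.00
Σ | 4080.00 |  |  | 120960.00 | 129600.00
x̄ = 120960.00 / 4080.00 = 29.65 mm
ȳ = 129600.00 / 4080.00 = 31.76 mm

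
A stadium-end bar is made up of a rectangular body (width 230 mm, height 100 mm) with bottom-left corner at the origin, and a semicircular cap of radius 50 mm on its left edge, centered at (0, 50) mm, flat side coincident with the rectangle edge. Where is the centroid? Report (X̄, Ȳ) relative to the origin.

X̄ = 95.13 mm, Ȳ = 50.00 mm

rectangular body: A = 230 × 100 = 23000.00, centroid at (115.00, 50.00).
semicircular end: A = ½π·50² = 3926.99, centroid at (-21.22, 50.00).
ΣA = 26926.99 mm², ΣAX̄ = 2561666.67 mm³, ΣAȲ = 1346349.54 mm³.
X̄ = 2561666.67/26926.99 = 95.13 mm; Ȳ = 1346349.54/26926.99 = 50.00 mm.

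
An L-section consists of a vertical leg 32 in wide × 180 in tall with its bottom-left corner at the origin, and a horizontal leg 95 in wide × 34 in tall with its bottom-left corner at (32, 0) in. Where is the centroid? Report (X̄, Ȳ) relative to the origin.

vertical leg: A = 32 × 180 = 5760.00, centroid at (16.00, 90.00).
horizontal leg: A = 95 × 34 = 3230.00, centroid at (79.50, 17.00).
ΣA = 8990.00 in², ΣAX̄ = 348945.00 in³, ΣAȲ = 573310.00 in³.
X̄ = 348945.00/8990.00 = 38.81 in; Ȳ = 573310.00/8990.00 = 63.77 in.

X̄ = 38.81 in, Ȳ = 63.77 in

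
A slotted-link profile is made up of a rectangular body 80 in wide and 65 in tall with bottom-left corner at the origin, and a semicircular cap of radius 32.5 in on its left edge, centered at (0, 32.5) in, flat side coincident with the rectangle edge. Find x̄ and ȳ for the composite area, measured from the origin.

x̄ = 26.99 in, ȳ = 32.50 in

rectangular body: A = 80 × 65 = 5200.00, centroid at (40.00, 32.50).
semicircular end: A = ½π·32.5² = 1659.15, centroid at (-13.79, 32.50).
ΣA = 6859.15 in², ΣAx̄ = 185114.58 in³, ΣAȳ = 222922.49 in³.
x̄ = 185114.58/6859.15 = 26.99 in; ȳ = 222922.49/6859.15 = 32.50 in.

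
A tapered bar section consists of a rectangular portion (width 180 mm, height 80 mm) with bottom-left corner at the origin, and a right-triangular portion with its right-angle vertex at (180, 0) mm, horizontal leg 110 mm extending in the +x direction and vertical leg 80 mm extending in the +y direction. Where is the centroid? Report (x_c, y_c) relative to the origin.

rectangular portion: A = 180 × 80 = 14400.00, centroid at (90.00, 40.00).
triangular portion: A = ½·110·80 = 4400.00, centroid at (216.67, 26.67).
ΣA = 18800.00 mm², ΣAx_c = 2249333.33 mm³, ΣAy_c = 693333.33 mm³.
x_c = 2249333.33/18800.00 = 119.65 mm; y_c = 693333.33/18800.00 = 36.88 mm.

x_c = 119.65 mm, y_c = 36.88 mm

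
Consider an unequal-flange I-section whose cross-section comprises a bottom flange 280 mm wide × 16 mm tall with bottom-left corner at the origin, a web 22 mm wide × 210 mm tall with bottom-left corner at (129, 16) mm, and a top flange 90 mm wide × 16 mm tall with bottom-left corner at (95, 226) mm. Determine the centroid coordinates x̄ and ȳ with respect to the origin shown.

x̄ = 140.00 mm, ȳ = 88.41 mm

Part | A | x̄ᵢ | ȳᵢ | A·x̄ᵢ | A·ȳᵢ
bottom flange | 4480.00 | 140.00 | 8.00 | 627200.00 | 35840.00
web | 4620.00 | 140.00 | 121.00 | 646800.00 | 559020.00
top flange | 1440.00 | 140.00 | 234.00 | 201600.00 | 336960.00
Σ | 10540.00 |  |  | 1475600.00 | 931820.00
x̄ = 1475600.00 / 10540.00 = 140.00 mm
ȳ = 931820.00 / 10540.00 = 88.41 mm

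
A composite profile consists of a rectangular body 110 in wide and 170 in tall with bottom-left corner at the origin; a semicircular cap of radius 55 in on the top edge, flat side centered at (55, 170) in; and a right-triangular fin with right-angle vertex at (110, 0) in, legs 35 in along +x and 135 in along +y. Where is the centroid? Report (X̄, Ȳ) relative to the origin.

X̄ = 61.10 in, Ȳ = 101.28 in

rectangular body: A = 110 × 170 = 18700.00, centroid at (55.00, 85.00).
semicircular top: A = ½π·55² = 4751.66, centroid at (55.00, 193.34).
triangular fin: A = ½·35·135 = 2362.50, centroid at (121.67, 45.00).
ΣA = 25814.16 in²
ΣAX̄ = (18700.00)(55.00) + (4751.66)(55.00) + (2362.50)(121.67) = 1577278.74 in³
ΣAȲ = (18700.00)(85.00) + (4751.66)(193.34) + (2362.50)(45.00) = 2614511.18 in³
X̄ = 1577278.74 / 25814.16 = 61.10 in
Ȳ = 2614511.18 / 25814.16 = 101.28 in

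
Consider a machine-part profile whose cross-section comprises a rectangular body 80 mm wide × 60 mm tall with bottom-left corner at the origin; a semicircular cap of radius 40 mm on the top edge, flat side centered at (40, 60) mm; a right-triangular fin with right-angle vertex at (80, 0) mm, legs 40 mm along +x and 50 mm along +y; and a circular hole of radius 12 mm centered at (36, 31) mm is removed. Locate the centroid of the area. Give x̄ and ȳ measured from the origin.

x̄ = 47.01 mm, ȳ = 43.27 mm

Part | A | x̄ᵢ | ȳᵢ | A·x̄ᵢ | A·ȳᵢ
rectangular body | 4800.00 | 40.00 | 30.00 | 192000.00 | 144000.00
semicircular top | 2513.27 | 40.00 | 76.98 | 100530.96 | 193463.11
triangular fin | 1000.00 | 93.33 | 16.67 | 93333.33 | 16666.67
hole | -452.39 | 36.00 | 31.00 | -16286.02 | -14024.07
Σ | 7860.88 |  |  | 369578.28 | 340105.71
x̄ = 369578.28 / 7860.88 = 47.01 mm
ȳ = 340105.71 / 7860.88 = 43.27 mm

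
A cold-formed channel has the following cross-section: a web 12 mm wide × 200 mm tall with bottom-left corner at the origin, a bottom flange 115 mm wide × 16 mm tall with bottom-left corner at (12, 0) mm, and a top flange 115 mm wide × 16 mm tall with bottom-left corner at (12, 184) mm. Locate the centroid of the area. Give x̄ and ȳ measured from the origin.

x̄ = 44.43 mm, ȳ = 100.00 mm

Part | A | x̄ᵢ | ȳᵢ | A·x̄ᵢ | A·ȳᵢ
web | 2400.00 | 6.00 | 100.00 | 14400.00 | 240000.00
bottom flange | 1840.00 | 69.50 | 8.00 | 127880.00 | 14720.00
top flange | 1840.00 | 69.50 | 192.00 | 127880.00 | 353280.00
Σ | 6080.00 |  |  | 270160.00 | 608000.00
x̄ = 270160.00 / 6080.00 = 44.43 mm
ȳ = 608000.00 / 6080.00 = 100.00 mm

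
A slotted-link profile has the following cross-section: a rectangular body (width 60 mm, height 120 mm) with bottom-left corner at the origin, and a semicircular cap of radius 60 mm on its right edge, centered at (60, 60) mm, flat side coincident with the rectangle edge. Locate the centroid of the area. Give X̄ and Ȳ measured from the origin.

X̄ = 54.40 mm, Ȳ = 60.00 mm

rectangular body: A = 60 × 120 = 7200.00, centroid at (30.00, 60.00).
semicircular end: A = ½π·60² = 5654.87, centroid at (85.46, 60.00).
ΣA = 12854.87 mm², ΣAX̄ = 699292.01 mm³, ΣAȲ = 771292.01 mm³.
X̄ = 699292.01/12854.87 = 54.40 mm; Ȳ = 771292.01/12854.87 = 60.00 mm.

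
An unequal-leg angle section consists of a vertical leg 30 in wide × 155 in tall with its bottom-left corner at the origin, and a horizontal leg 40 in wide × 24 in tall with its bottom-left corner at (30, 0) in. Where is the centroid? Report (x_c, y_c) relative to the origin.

x_c = 20.99 in, y_c = 66.29 in

vertical leg: A = 30 × 155 = 4650.00, centroid at (15.00, 77.50).
horizontal leg: A = 40 × 24 = 960.00, centroid at (50.00, 12.00).
ΣA = 5610.00 in²
ΣAx_c = (4650.00)(15.00) + (960.00)(50.00) = 117750.00 in³
ΣAy_c = (4650.00)(77.50) + (960.00)(12.00) = 371895.00 in³
x_c = 117750.00 / 5610.00 = 20.99 in
y_c = 371895.00 / 5610.00 = 66.29 in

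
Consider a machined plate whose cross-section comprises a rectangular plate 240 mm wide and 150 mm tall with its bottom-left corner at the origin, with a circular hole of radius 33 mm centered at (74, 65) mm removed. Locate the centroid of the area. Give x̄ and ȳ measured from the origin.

Part | A | x̄ᵢ | ȳᵢ | A·x̄ᵢ | A·ȳᵢ
plate | 36000.00 | 120.00 | 75.00 | 4320000.00 | 2700000.00
hole | -3421.19 | 74.00 | 65.00 | -253168.39 | -222377.64
Σ | 32578.81 |  |  | 4066831.61 | 2477622.36
x̄ = 4066831.61 / 32578.81 = 124.83 mm
ȳ = 2477622.36 / 32578.81 = 76.05 mm

x̄ = 124.83 mm, ȳ = 76.05 mm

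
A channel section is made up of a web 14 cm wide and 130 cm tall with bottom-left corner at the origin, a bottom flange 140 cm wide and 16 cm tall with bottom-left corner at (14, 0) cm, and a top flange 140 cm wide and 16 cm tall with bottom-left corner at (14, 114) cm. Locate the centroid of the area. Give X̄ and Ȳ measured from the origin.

Part | A | x̄ᵢ | ȳᵢ | A·x̄ᵢ | A·ȳᵢ
web | 1820.00 | 7.00 | 65.00 | 12740.00 | 118300.00
bottom flange | 2240.00 | 84.00 | 8.00 | 188160.00 | 17920.00
top flange | 2240.00 | 84.00 | 122.00 | 188160.00 | 273280.00
Σ | 6300.00 |  |  | 389060.00 | 409500.00
X̄ = 389060.00 / 6300.00 = 61.76 cm
Ȳ = 409500.00 / 6300.00 = 65.00 cm

X̄ = 61.76 cm, Ȳ = 65.00 cm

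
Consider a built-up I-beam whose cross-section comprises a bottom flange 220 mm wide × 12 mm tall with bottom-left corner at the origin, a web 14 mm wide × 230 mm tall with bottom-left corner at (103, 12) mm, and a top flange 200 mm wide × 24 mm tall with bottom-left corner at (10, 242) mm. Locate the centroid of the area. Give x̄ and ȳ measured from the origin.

bottom flange: A = 220 × 12 = 2640.00, centroid at (110.00, 6.00).
web: A = 14 × 230 = 3220.00, centroid at (110.00, 127.00).
top flange: A = 200 × 24 = 4800.00, centroid at (110.00, 254.00).
ΣA = 10660.00 mm², ΣAx̄ = 1172600.00 mm³, ΣAȳ = 1643980.00 mm³.
x̄ = 1172600.00/10660.00 = 110.00 mm; ȳ = 1643980.00/10660.00 = 154.22 mm.

x̄ = 110.00 mm, ȳ = 154.22 mm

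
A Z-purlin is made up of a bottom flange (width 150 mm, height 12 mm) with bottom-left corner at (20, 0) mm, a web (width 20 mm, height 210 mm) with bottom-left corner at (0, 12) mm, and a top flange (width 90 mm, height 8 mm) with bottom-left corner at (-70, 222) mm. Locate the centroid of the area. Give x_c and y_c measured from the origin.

x_c = 29.02 mm, y_c = 98.95 mm

Part | A | x̄ᵢ | ȳᵢ | A·x̄ᵢ | A·ȳᵢ
bottom flange | 1800.00 | 95.00 | 6.00 | 171000.00 | 10800.00
web | 4200.00 | 10.00 | 117.00 | 42000.00 | 491400.00
top flange | 720.00 | -25.00 | 226.00 | -18000.00 | 162720.00
Σ | 6720.00 |  |  | 195000.00 | 664920.00
x_c = 195000.00 / 6720.00 = 29.02 mm
y_c = 664920.00 / 6720.00 = 98.95 mm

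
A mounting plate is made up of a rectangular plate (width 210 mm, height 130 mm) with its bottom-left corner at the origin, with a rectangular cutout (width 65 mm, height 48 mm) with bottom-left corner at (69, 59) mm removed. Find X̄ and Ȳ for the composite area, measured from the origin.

X̄ = 105.45 mm, Ȳ = 62.68 mm

plate: A = 210 × 130 = 27300.00, centroid at (105.00, 65.00).
hole: A = −(65 × 48) = -3120.00, centroid at (101.50, 83.00).
ΣA = 24180.00 mm², ΣAX̄ = 2549820.00 mm³, ΣAȲ = 1515540.00 mm³.
X̄ = 2549820.00/24180.00 = 105.45 mm; Ȳ = 1515540.00/24180.00 = 62.68 mm.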